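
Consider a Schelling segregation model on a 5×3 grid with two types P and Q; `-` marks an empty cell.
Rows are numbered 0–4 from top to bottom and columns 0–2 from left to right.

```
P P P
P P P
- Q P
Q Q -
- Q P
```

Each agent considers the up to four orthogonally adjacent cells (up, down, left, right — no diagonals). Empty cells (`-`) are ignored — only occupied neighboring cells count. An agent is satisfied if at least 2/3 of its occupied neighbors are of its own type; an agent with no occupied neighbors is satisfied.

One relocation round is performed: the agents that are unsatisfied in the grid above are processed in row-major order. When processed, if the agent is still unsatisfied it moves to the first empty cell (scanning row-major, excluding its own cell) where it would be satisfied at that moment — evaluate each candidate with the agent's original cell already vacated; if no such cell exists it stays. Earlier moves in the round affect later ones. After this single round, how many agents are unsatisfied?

0

Initially unsatisfied (in order): (2,1), (2,2), (4,1), (4,2).
  (2,1) → (4,0).
  (2,2): now satisfied by earlier moves; stays.
  (4,1): now satisfied by earlier moves; stays.
  (4,2) → (2,1).
Resulting grid:
P P P
P P P
- P P
Q Q -
Q Q -
All satisfied now.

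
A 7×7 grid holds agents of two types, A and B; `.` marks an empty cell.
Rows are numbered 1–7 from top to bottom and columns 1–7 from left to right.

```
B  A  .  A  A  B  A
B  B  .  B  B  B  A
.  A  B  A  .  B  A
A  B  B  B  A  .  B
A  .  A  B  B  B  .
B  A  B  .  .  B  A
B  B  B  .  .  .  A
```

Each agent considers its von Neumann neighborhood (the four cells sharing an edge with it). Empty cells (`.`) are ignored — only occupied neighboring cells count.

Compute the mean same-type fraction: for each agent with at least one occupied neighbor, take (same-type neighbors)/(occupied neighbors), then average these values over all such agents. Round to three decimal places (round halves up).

0.468

Row 1: (1,1)B 1/2 · (1,2)A 0/2 · (1,4)A 1/2 · (1,5)A 1/3 · (1,6)B 1/3 · (1,7)A 1/2
Row 2: (2,1)B 2/2 · (2,2)B 1/3 · (2,4)B 1/3 · (2,5)B 2/3 · (2,6)B 3/4 · (2,7)A 2/3
Row 3: (3,2)A 0/3 · (3,3)B 1/3 · (3,4)A 0/3 · (3,6)B 1/2 · (3,7)A 1/3
Row 4: (4,1)A 1/2 · (4,2)B 1/3 · (4,3)B 3/4 · (4,4)B 2/4 · (4,5)A 0/2 · (4,7)B 0/1
Row 5: (5,1)A 1/2 · (5,3)A 0/3 · (5,4)B 2/3 · (5,5)B 2/3 · (5,6)B 2/2
Row 6: (6,1)B 1/3 · (6,2)A 0/3 · (6,3)B 1/3 · (6,6)B 1/2 · (6,7)A 1/2
Row 7: (7,1)B 2/2 · (7,2)B 2/3 · (7,3)B 2/2 · (7,7)A 1/1
Sum over 37 agents: 1/2 + 0/2 + 1/2 + 1/3 + 1/3 + 1/2 + 2/2 + 1/3 + 1/3 + 2/3 + 3/4 + 2/3 + 0/3 + 1/3 + 0/3 + 1/2 + 1/3 + 1/2 + 1/3 + 3/4 + 2/4 + 0/2 + 0/1 + 1/2 + 0/3 + 2/3 + 2/3 + 2/2 + 1/3 + 0/3 + 1/3 + 1/2 + 1/2 + 2/2 + 2/3 + 2/2 + 1/1 = 52/3; mean = 52/3 ÷ 37 = 52/111 = 0.468468… → 0.468.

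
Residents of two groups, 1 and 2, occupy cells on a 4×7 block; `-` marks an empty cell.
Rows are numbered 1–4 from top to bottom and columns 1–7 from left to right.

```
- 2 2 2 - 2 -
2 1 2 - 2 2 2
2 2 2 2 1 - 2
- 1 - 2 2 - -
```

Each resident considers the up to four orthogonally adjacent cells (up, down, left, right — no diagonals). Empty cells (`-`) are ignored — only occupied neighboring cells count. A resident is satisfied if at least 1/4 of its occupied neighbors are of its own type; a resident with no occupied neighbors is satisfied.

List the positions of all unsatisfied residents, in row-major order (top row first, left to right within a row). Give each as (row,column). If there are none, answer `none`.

(1,2)2 1/2 satisfied
(1,3)2 3/3 satisfied
(1,4)2 1/1 satisfied
(1,6)2 1/1 satisfied
(2,1)2 1/2 satisfied
(2,2)1 0/4 not
(2,3)2 2/3 satisfied
(2,5)2 1/2 satisfied
(2,6)2 3/3 satisfied
(2,7)2 2/2 satisfied
(3,1)2 2/2 satisfied
(3,2)2 2/4 satisfied
(3,3)2 3/3 satisfied
(3,4)2 2/3 satisfied
(3,5)1 0/3 not
(3,7)2 1/1 satisfied
(4,2)1 0/1 not
(4,4)2 2/2 satisfied
(4,5)2 1/2 satisfied

(2,2), (3,5), (4,2)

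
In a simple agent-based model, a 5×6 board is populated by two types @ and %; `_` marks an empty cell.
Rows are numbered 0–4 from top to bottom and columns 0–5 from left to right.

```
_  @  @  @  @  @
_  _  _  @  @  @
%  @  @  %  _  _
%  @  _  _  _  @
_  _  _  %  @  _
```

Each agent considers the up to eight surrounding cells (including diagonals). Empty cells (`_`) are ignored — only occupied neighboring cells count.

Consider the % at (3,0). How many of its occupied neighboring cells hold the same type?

1

Occupied neighbors of (3,0): (2,0)=%, (2,1)=@, (3,1)=@.
Same type (%): 1 of 3.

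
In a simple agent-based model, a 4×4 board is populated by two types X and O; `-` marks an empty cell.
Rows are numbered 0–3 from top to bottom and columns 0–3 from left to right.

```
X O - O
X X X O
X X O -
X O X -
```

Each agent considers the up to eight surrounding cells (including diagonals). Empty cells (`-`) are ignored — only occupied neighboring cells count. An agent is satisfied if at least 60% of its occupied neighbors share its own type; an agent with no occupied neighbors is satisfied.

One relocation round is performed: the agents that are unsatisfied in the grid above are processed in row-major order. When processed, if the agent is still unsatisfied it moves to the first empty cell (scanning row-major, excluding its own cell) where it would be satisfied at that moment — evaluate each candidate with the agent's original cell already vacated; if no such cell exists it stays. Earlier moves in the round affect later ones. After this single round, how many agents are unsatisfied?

4

Initially unsatisfied (in order): (0,1), (0,3), (1,2), (2,2), (3,1), (3,2).
  (0,1): no empty cell satisfies it; stays.
  (0,3): no empty cell satisfies it; stays.
  (1,2): no empty cell satisfies it; stays.
  (2,2) → (0,2).
  (3,1): no empty cell satisfies it; stays.
  (3,2) → (2,2).
Resulting grid:
X O O O
X X X O
X X X -
X O - -
Unsatisfied now: (0,1), (1,2), (1,3), (3,1).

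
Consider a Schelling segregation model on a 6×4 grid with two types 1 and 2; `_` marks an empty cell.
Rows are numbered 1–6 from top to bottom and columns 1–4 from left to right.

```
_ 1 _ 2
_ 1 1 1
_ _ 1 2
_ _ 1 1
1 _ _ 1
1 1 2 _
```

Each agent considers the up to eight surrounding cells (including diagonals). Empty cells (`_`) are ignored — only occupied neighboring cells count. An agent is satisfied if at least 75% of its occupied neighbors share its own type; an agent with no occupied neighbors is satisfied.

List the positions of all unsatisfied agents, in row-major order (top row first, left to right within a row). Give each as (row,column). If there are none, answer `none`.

Row 1: (1,2)1 2/2 ✓ · (1,4)2 0/2 ✗
Row 2: (2,2)1 3/3 ✓ · (2,3)1 4/6 ✗ · (2,4)1 2/4 ✗
Row 3: (3,3)1 5/6 ✓ · (3,4)2 0/5 ✗
Row 4: (4,3)1 3/4 ✓ · (4,4)1 3/4 ✓
Row 5: (5,1)1 2/2 ✓ · (5,4)1 2/3 ✗
Row 6: (6,1)1 2/2 ✓ · (6,2)1 2/3 ✗ · (6,3)2 0/2 ✗

(1,4), (2,3), (2,4), (3,4), (5,4), (6,2), (6,3)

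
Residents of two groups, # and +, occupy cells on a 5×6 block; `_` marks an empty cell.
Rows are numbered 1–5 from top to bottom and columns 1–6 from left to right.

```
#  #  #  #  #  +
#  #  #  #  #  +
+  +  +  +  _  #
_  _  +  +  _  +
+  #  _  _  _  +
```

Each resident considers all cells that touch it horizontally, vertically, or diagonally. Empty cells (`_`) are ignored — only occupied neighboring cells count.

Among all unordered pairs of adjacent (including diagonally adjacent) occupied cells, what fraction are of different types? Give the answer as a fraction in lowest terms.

Scan each occupied cell's neighbors to the right and below (and the two forward diagonals) so each pair is counted once.
Row 1: #(1,1)–#(1,2)= #(1,1)–#(2,1)= #(1,1)–#(2,2)= #(1,2)–#(1,3)= #(1,2)–#(2,2)= #(1,2)–#(2,3)= #(1,2)–#(2,1)= #(1,3)–#(1,4)= #(1,3)–#(2,3)= #(1,3)–#(2,4)= #(1,3)–#(2,2)= #(1,4)–#(1,5)= #(1,4)–#(2,4)= #(1,4)–#(2,5)= #(1,4)–#(2,3)= #(1,5)–+(1,6)≠ #(1,5)–#(2,5)= #(1,5)–+(2,6)≠ #(1,5)–#(2,4)= +(1,6)–+(2,6)= +(1,6)–#(2,5)≠  → 3/21 unlike.
Row 2: #(2,1)–#(2,2)= #(2,1)–+(3,1)≠ #(2,1)–+(3,2)≠ #(2,2)–#(2,3)= #(2,2)–+(3,2)≠ #(2,2)–+(3,3)≠ #(2,2)–+(3,1)≠ #(2,3)–#(2,4)= #(2,3)–+(3,3)≠ #(2,3)–+(3,4)≠ #(2,3)–+(3,2)≠ #(2,4)–#(2,5)= #(2,4)–+(3,4)≠ #(2,4)–+(3,3)≠ #(2,5)–+(2,6)≠ #(2,5)–#(3,6)= #(2,5)–+(3,4)≠ +(2,6)–#(3,6)≠  → 13/18 unlike.
Row 3: +(3,1)–+(3,2)= +(3,2)–+(3,3)= +(3,2)–+(4,3)= +(3,3)–+(3,4)= +(3,3)–+(4,3)= +(3,3)–+(4,4)= +(3,4)–+(4,4)= +(3,4)–+(4,3)= #(3,6)–+(4,6)≠  → 1/9 unlike.
Row 4: +(4,3)–+(4,4)= +(4,3)–#(5,2)≠ +(4,6)–+(5,6)=  → 1/3 unlike.
Row 5: +(5,1)–#(5,2)≠  → 1/1 unlike.
Total adjacent occupied pairs: 52; unlike-type pairs: 19.
19/52 is already in lowest terms.

19/52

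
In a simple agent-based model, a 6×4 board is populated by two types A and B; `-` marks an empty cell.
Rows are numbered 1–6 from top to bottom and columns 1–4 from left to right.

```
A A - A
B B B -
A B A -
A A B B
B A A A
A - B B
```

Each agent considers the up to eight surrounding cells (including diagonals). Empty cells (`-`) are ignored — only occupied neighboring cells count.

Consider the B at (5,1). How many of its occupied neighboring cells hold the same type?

0

Occupied neighbors of (5,1): (4,1)=A, (4,2)=A, (5,2)=A, (6,1)=A.
Same type (B): 0 of 4.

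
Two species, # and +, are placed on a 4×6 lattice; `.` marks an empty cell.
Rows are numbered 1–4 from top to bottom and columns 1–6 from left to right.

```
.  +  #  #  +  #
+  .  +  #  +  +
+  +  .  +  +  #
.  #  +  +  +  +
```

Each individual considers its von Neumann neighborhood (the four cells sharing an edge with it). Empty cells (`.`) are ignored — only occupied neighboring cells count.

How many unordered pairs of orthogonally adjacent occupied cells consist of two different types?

13

Scan each occupied cell's neighbors to the right and below so each pair is counted once.
From row 1: 5 unlike of 8 pairs (running 5/8).
From row 2: 4 unlike of 7 pairs (running 9/15).
From row 3: 3 unlike of 7 pairs (running 12/22).
From row 4: 1 unlike of 4 pairs (running 13/26).
Total adjacent occupied pairs: 26; unlike-type pairs: 13.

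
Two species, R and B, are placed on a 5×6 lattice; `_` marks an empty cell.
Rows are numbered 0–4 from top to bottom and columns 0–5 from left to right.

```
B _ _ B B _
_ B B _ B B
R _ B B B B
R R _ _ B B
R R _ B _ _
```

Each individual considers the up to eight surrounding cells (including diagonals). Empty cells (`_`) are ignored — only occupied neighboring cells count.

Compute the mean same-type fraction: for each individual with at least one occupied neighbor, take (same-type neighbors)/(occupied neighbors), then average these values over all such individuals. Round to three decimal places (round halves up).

0.946

Row 0: (0,0)B 1/1 · (0,3)B 3/3 · (0,4)B 3/3
Row 1: (1,1)B 3/4 · (1,2)B 4/4 · (1,4)B 6/6 · (1,5)B 4/4
Row 2: (2,0)R 2/3 · (2,2)B 3/4 · (2,3)B 5/5 · (2,4)B 6/6 · (2,5)B 5/5
Row 3: (3,0)R 4/4 · (3,1)R 4/5 · (3,4)B 5/5 · (3,5)B 3/3
Row 4: (4,0)R 3/3 · (4,1)R 3/3 · (4,3)B 1/1
Sum over 19 individuals: 1/1 + 3/3 + 3/3 + 3/4 + 4/4 + 6/6 + 4/4 + 2/3 + 3/4 + 5/5 + 6/6 + 5/5 + 4/4 + 4/5 + 5/5 + 3/3 + 3/3 + 3/3 + 1/1 = 539/30; mean = 539/30 ÷ 19 = 539/570 = 0.945614… → 0.946.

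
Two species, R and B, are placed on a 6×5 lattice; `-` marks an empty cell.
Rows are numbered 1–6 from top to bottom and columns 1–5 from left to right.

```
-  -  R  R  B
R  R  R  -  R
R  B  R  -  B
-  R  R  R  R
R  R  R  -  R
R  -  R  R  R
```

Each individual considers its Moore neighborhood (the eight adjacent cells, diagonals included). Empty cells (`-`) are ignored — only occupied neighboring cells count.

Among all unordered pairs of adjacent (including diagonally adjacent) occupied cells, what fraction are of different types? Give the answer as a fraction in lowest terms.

Scan each occupied cell's neighbors to the right and below (and the two forward diagonals) so each pair is counted once.
From row 1: 2 unlike of 7 pairs (running 2/7).
From row 2: 4 unlike of 10 pairs (running 6/17).
From row 3: 6 unlike of 10 pairs (running 12/27).
From row 4: 0 unlike of 11 pairs (running 12/38).
From row 5: 0 unlike of 9 pairs (running 12/47).
From row 6: 0 unlike of 2 pairs (running 12/49).
Total adjacent occupied pairs: 49; unlike-type pairs: 12.
12/49 is already in lowest terms.

12/49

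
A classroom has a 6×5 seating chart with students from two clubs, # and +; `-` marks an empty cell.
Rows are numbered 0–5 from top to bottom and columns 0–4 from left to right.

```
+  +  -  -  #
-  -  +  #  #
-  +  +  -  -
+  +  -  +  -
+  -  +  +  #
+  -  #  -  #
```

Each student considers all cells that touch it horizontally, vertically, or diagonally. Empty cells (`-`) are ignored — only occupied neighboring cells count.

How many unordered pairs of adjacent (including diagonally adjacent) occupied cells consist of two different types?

Scan each occupied cell's neighbors to the right and below (and the two forward diagonals) so each pair is counted once.
Row 0: +(0,0)–+(0,1)= +(0,1)–+(1,2)= #(0,4)–#(1,4)= #(0,4)–#(1,3)=  → 0/4 unlike.
Row 1: +(1,2)–#(1,3)≠ +(1,2)–+(2,2)= +(1,2)–+(2,1)= #(1,3)–#(1,4)= #(1,3)–+(2,2)≠  → 2/5 unlike.
Row 2: +(2,1)–+(2,2)= +(2,1)–+(3,1)= +(2,1)–+(3,0)= +(2,2)–+(3,3)= +(2,2)–+(3,1)=  → 0/5 unlike.
Row 3: +(3,0)–+(3,1)= +(3,0)–+(4,0)= +(3,1)–+(4,2)= +(3,1)–+(4,0)= +(3,3)–+(4,3)= +(3,3)–#(4,4)≠ +(3,3)–+(4,2)=  → 1/7 unlike.
Row 4: +(4,0)–+(5,0)= +(4,2)–+(4,3)= +(4,2)–#(5,2)≠ +(4,3)–#(4,4)≠ +(4,3)–#(5,4)≠ +(4,3)–#(5,2)≠ #(4,4)–#(5,4)=  → 4/7 unlike.
Total adjacent occupied pairs: 28; unlike-type pairs: 7.

7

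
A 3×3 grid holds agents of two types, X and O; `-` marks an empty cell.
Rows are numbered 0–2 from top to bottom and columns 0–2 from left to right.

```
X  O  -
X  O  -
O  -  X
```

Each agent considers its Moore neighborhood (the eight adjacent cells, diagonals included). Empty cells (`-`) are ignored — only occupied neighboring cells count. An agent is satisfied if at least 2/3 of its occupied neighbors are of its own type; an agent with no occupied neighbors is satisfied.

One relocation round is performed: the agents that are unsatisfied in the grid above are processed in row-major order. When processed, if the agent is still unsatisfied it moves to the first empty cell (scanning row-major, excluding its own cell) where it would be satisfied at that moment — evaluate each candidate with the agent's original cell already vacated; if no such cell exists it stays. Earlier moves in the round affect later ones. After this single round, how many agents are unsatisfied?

Initially unsatisfied (in order): (0,0), (0,1), (1,0), (1,1), (2,0), (2,2).
  (0,0): no empty cell satisfies it; stays.
  (0,1) → (0,2).
  (1,0): no empty cell satisfies it; stays.
  (1,1): no empty cell satisfies it; stays.
  (2,0) → (1,2).
  (2,2): no empty cell satisfies it; stays.
Resulting grid:
X - O
X O O
- - X
Unsatisfied now: (0,0), (1,0), (1,1), (2,2).

4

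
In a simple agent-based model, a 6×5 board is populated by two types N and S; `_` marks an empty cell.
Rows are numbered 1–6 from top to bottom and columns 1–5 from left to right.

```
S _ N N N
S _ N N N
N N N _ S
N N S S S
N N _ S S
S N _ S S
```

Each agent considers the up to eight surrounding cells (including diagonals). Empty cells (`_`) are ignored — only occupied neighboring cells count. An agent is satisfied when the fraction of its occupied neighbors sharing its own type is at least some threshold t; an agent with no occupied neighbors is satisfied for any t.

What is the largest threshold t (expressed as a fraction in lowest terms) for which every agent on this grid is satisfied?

(1,1)S 1/1
(1,3)N 3/3
(1,4)N 5/5
(1,5)N 3/3
(2,1)S 1/3
(2,3)N 5/5
(2,4)N 6/7
(2,5)N 3/4
(3,1)N 3/4
(3,2)N 5/7
(3,3)N 4/6
(3,5)S 2/4
(4,1)N 5/5
(4,2)N 6/7
(4,3)S 2/6
(4,4)S 5/6
(4,5)S 4/4
(5,1)N 4/5
(5,2)N 4/6
(5,4)S 6/6
(5,5)S 5/5
(6,1)S 0/3
(6,2)N 2/3
(6,4)S 3/3
(6,5)S 3/3
The smallest same-type fraction is 0/3 at (6,1), which reduces to 0/1. Any threshold above that leaves this agent unsatisfied.

0/1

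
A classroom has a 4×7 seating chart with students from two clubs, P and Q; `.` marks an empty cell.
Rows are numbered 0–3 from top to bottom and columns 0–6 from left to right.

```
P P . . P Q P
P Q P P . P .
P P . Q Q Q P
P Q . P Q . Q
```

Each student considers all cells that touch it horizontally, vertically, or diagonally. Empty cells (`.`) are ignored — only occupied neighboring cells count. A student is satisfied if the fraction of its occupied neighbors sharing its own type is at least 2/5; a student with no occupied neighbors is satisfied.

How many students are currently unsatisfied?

5

(0,0)P 2/3 ✓
(0,1)P 3/4 ✓
(0,4)P 2/3 ✓
(0,5)Q 0/3 ✗
(0,6)P 1/2 ✓
(1,0)P 4/5 ✓
(1,1)Q 0/6 ✗
(1,2)P 3/5 ✓
(1,3)P 2/4 ✓
(1,5)P 3/6 ✓
(2,0)P 3/5 ✓
(2,1)P 4/6 ✓
(2,3)Q 2/5 ✓
(2,4)Q 3/6 ✓
(2,5)Q 3/5 ✓
(2,6)P 1/3 ✗
(3,0)P 2/3 ✓
(3,1)Q 0/3 ✗
(3,3)P 0/3 ✗
(3,4)Q 3/4 ✓
(3,6)Q 1/2 ✓
Unsatisfied: (0,5), (1,1), (2,6), (3,1), (3,3) — 5 in total.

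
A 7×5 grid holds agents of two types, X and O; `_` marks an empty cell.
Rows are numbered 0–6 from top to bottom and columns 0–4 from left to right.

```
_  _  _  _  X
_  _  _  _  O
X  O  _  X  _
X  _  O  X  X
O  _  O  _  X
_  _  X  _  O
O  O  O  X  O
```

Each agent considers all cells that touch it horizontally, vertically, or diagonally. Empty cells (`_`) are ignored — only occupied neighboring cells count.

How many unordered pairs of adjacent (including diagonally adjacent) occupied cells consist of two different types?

15

Scan each occupied cell's neighbors to the right and below (and the two forward diagonals) so each pair is counted once.
From row 0: 1 unlike of 1 pairs (running 1/1).
From row 1: 1 unlike of 1 pairs (running 2/2).
From row 2: 3 unlike of 7 pairs (running 5/9).
From row 3: 3 unlike of 7 pairs (running 8/16).
From row 4: 2 unlike of 2 pairs (running 10/18).
From row 5: 3 unlike of 5 pairs (running 13/23).
From row 6: 2 unlike of 4 pairs (running 15/27).
Total adjacent occupied pairs: 27; unlike-type pairs: 15.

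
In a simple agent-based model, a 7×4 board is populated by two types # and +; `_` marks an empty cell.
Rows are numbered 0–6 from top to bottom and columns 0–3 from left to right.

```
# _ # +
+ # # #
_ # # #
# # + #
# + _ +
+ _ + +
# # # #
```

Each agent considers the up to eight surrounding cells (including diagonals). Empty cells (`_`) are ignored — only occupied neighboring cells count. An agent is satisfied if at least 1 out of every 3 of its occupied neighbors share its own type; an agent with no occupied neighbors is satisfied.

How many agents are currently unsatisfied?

4

(0,0)# 1/2 satisfied
(0,2)# 3/4 satisfied
(0,3)+ 0/3 not
(1,0)+ 0/3 not
(1,1)# 5/6 satisfied
(1,2)# 6/7 satisfied
(1,3)# 4/5 satisfied
(2,1)# 5/7 satisfied
(2,2)# 7/8 satisfied
(2,3)# 4/5 satisfied
(3,0)# 3/4 satisfied
(3,1)# 4/6 satisfied
(3,2)+ 2/7 not
(3,3)# 2/4 satisfied
(4,0)# 2/4 satisfied
(4,1)+ 3/6 satisfied
(4,3)+ 3/4 satisfied
(5,0)+ 1/4 not
(5,2)+ 3/6 satisfied
(5,3)+ 2/4 satisfied
(6,0)# 1/2 satisfied
(6,1)# 2/4 satisfied
(6,2)# 2/4 satisfied
(6,3)# 1/3 satisfied
Unsatisfied: (0,3), (1,0), (3,2), (5,0) — 4 in total.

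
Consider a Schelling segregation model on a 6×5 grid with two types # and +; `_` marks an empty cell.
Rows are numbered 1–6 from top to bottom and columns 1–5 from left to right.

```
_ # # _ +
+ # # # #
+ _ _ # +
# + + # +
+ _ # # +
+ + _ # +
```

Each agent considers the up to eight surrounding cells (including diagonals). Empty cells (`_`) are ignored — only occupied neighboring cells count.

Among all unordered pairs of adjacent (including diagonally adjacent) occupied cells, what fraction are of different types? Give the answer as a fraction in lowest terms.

13/27

Scan each occupied cell's neighbors to the right and below (and the two forward diagonals) so each pair is counted once.
Row 1: #(1,2)–#(1,3)= #(1,2)–#(2,2)= #(1,2)–#(2,3)= #(1,2)–+(2,1)≠ #(1,3)–#(2,3)= #(1,3)–#(2,4)= #(1,3)–#(2,2)= +(1,5)–#(2,5)≠ +(1,5)–#(2,4)≠  → 3/9 unlike.
Row 2: +(2,1)–#(2,2)≠ +(2,1)–+(3,1)= #(2,2)–#(2,3)= #(2,2)–+(3,1)≠ #(2,3)–#(2,4)= #(2,3)–#(3,4)= #(2,4)–#(2,5)= #(2,4)–#(3,4)= #(2,4)–+(3,5)≠ #(2,5)–+(3,5)≠ #(2,5)–#(3,4)=  → 4/11 unlike.
Row 3: +(3,1)–#(4,1)≠ +(3,1)–+(4,2)= #(3,4)–+(3,5)≠ #(3,4)–#(4,4)= #(3,4)–+(4,5)≠ #(3,4)–+(4,3)≠ +(3,5)–+(4,5)= +(3,5)–#(4,4)≠  → 5/8 unlike.
Row 4: #(4,1)–+(4,2)≠ #(4,1)–+(5,1)≠ +(4,2)–+(4,3)= +(4,2)–#(5,3)≠ +(4,2)–+(5,1)= +(4,3)–#(4,4)≠ +(4,3)–#(5,3)≠ +(4,3)–#(5,4)≠ #(4,4)–+(4,5)≠ #(4,4)–#(5,4)= #(4,4)–+(5,5)≠ #(4,4)–#(5,3)= +(4,5)–+(5,5)= +(4,5)–#(5,4)≠  → 9/14 unlike.
Row 5: +(5,1)–+(6,1)= +(5,1)–+(6,2)= #(5,3)–#(5,4)= #(5,3)–#(6,4)= #(5,3)–+(6,2)≠ #(5,4)–+(5,5)≠ #(5,4)–#(6,4)= #(5,4)–+(6,5)≠ +(5,5)–+(6,5)= +(5,5)–#(6,4)≠  → 4/10 unlike.
Row 6: +(6,1)–+(6,2)= #(6,4)–+(6,5)≠  → 1/2 unlike.
Total adjacent occupied pairs: 54; unlike-type pairs: 26.
26/54 reduces to 13/27.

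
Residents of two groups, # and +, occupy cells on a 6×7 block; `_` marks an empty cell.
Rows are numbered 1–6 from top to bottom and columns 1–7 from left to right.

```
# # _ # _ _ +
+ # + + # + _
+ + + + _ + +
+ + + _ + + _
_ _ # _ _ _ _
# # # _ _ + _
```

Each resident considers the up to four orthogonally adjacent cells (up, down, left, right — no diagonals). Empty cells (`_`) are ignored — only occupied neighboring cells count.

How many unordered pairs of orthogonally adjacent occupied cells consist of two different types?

Scan each occupied cell's neighbors to the right and below so each pair is counted once.
Row 1: #(1,1)–#(1,2)= #(1,1)–+(2,1)≠ #(1,2)–#(2,2)= #(1,4)–+(2,4)≠  → 2/4 unlike.
Row 2: +(2,1)–#(2,2)≠ +(2,1)–+(3,1)= #(2,2)–+(2,3)≠ #(2,2)–+(3,2)≠ +(2,3)–+(2,4)= +(2,3)–+(3,3)= +(2,4)–#(2,5)≠ +(2,4)–+(3,4)= #(2,5)–+(2,6)≠ +(2,6)–+(3,6)=  → 5/10 unlike.
Row 3: +(3,1)–+(3,2)= +(3,1)–+(4,1)= +(3,2)–+(3,3)= +(3,2)–+(4,2)= +(3,3)–+(3,4)= +(3,3)–+(4,3)= +(3,6)–+(3,7)= +(3,6)–+(4,6)=  → 0/8 unlike.
Row 4: +(4,1)–+(4,2)= +(4,2)–+(4,3)= +(4,3)–#(5,3)≠ +(4,5)–+(4,6)=  → 1/4 unlike.
Row 5: #(5,3)–#(6,3)=  → 0/1 unlike.
Row 6: #(6,1)–#(6,2)= #(6,2)–#(6,3)=  → 0/2 unlike.
Total adjacent occupied pairs: 29; unlike-type pairs: 8.

8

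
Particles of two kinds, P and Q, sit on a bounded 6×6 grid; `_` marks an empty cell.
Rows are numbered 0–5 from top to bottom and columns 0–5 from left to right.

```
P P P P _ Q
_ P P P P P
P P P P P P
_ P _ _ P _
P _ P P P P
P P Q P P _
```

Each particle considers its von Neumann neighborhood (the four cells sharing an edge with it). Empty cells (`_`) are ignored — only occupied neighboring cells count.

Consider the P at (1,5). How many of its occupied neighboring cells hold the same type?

2

Occupied neighbors of (1,5): (0,5)=Q, (2,5)=P, (1,4)=P.
Same type (P): 2 of 3.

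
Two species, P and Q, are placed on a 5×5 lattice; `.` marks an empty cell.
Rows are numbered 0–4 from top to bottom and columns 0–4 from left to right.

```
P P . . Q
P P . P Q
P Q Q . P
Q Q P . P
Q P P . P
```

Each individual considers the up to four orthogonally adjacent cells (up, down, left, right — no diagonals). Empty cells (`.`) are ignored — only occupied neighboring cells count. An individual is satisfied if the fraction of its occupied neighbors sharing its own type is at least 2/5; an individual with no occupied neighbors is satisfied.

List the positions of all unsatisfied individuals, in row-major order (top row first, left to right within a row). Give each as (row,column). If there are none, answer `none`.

Row 0: (0,0)P 2/2 ok · (0,1)P 2/2 ok · (0,4)Q 1/1 ok
Row 1: (1,0)P 3/3 ok · (1,1)P 2/3 ok · (1,3)P 0/1 unhappy · (1,4)Q 1/3 unhappy
Row 2: (2,0)P 1/3 unhappy · (2,1)Q 2/4 ok · (2,2)Q 1/2 ok · (2,4)P 1/2 ok
Row 3: (3,0)Q 2/3 ok · (3,1)Q 2/4 ok · (3,2)P 1/3 unhappy · (3,4)P 2/2 ok
Row 4: (4,0)Q 1/2 ok · (4,1)P 1/3 unhappy · (4,2)P 2/2 ok · (4,4)P 1/1 ok

(1,3), (1,4), (2,0), (3,2), (4,1)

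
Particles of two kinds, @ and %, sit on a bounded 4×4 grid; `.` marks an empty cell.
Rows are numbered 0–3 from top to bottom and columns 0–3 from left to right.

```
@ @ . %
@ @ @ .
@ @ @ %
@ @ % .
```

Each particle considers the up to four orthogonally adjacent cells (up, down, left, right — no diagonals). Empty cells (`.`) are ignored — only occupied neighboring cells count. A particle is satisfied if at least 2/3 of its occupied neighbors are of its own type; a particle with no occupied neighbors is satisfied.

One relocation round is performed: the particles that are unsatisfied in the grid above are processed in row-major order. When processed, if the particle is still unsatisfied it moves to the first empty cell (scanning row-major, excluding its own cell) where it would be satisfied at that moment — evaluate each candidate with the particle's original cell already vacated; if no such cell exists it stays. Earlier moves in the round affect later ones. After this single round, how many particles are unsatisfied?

Initially unsatisfied (in order): (2,2), (2,3), (3,2).
  (2,2) → (0,2).
  (2,3): now satisfied by earlier moves; stays.
  (3,2) → (1,3).
Resulting grid:
@ @ @ %
@ @ @ %
@ @ . %
@ @ . .
Unsatisfied now: (0,3).

1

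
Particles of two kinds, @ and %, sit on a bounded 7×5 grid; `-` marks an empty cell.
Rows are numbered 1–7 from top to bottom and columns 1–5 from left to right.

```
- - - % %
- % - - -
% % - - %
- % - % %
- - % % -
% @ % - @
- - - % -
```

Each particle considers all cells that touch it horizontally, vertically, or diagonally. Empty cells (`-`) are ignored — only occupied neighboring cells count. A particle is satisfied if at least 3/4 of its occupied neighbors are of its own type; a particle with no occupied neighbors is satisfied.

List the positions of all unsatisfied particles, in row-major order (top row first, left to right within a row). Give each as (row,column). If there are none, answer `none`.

(1,4)% 1/1 ok
(1,5)% 1/1 ok
(2,2)% 2/2 ok
(3,1)% 3/3 ok
(3,2)% 3/3 ok
(3,5)% 2/2 ok
(4,2)% 3/3 ok
(4,4)% 4/4 ok
(4,5)% 3/3 ok
(5,3)% 4/5 ok
(5,4)% 4/5 ok
(6,1)% 0/1 unhappy
(6,2)@ 0/3 unhappy
(6,3)% 3/4 ok
(6,5)@ 0/2 unhappy
(7,4)% 1/2 unhappy

(6,1), (6,2), (6,5), (7,4)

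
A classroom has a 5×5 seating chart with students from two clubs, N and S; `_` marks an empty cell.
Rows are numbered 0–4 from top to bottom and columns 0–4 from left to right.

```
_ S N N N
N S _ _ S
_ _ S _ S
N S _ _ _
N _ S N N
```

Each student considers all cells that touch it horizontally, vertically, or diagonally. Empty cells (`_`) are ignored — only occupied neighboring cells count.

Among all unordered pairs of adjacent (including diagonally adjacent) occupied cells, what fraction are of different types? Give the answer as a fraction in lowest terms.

1/2

Scan each occupied cell's neighbors to the right and below (and the two forward diagonals) so each pair is counted once.
Row 0: S(0,1)–N(0,2)≠ S(0,1)–S(1,1)= S(0,1)–N(1,0)≠ N(0,2)–N(0,3)= N(0,2)–S(1,1)≠ N(0,3)–N(0,4)= N(0,3)–S(1,4)≠ N(0,4)–S(1,4)≠  → 5/8 unlike.
Row 1: N(1,0)–S(1,1)≠ S(1,1)–S(2,2)= S(1,4)–S(2,4)=  → 1/3 unlike.
Row 2: S(2,2)–S(3,1)=  → 0/1 unlike.
Row 3: N(3,0)–S(3,1)≠ N(3,0)–N(4,0)= S(3,1)–S(4,2)= S(3,1)–N(4,0)≠  → 2/4 unlike.
Row 4: S(4,2)–N(4,3)≠ N(4,3)–N(4,4)=  → 1/2 unlike.
Total adjacent occupied pairs: 18; unlike-type pairs: 9.
9/18 reduces to 1/2.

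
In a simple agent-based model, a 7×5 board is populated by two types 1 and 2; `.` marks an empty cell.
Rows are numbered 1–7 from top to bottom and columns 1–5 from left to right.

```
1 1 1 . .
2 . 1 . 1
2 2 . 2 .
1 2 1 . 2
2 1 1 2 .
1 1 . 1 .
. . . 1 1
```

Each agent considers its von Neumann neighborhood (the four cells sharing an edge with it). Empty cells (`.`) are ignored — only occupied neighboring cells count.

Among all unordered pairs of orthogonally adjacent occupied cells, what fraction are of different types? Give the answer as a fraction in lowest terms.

Scan each occupied cell's neighbors to the right and below so each pair is counted once.
From row 1: 1 unlike of 4 pairs (running 1/4).
From row 2: 0 unlike of 1 pairs (running 1/5).
From row 3: 1 unlike of 3 pairs (running 2/8).
From row 4: 4 unlike of 5 pairs (running 6/13).
From row 5: 4 unlike of 6 pairs (running 10/19).
From row 6: 0 unlike of 2 pairs (running 10/21).
From row 7: 0 unlike of 1 pairs (running 10/22).
Total adjacent occupied pairs: 22; unlike-type pairs: 10.
10/22 reduces to 5/11.

5/11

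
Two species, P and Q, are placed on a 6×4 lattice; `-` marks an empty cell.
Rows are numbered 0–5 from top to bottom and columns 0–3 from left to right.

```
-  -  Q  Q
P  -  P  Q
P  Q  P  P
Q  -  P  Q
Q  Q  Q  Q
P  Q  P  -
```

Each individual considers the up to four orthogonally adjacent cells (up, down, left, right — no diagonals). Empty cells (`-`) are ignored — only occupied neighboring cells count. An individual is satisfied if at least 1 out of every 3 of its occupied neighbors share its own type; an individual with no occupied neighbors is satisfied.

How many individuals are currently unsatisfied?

(0,2)Q 1/2 ok
(0,3)Q 2/2 ok
(1,0)P 1/1 ok
(1,2)P 1/3 ok
(1,3)Q 1/3 ok
(2,0)P 1/3 ok
(2,1)Q 0/2 unhappy
(2,2)P 3/4 ok
(2,3)P 1/3 ok
(3,0)Q 1/2 ok
(3,2)P 1/3 ok
(3,3)Q 1/3 ok
(4,0)Q 2/3 ok
(4,1)Q 3/3 ok
(4,2)Q 2/4 ok
(4,3)Q 2/2 ok
(5,0)P 0/2 unhappy
(5,1)Q 1/3 ok
(5,2)P 0/2 unhappy
Unsatisfied: (2,1), (5,0), (5,2) — 3 in total.

3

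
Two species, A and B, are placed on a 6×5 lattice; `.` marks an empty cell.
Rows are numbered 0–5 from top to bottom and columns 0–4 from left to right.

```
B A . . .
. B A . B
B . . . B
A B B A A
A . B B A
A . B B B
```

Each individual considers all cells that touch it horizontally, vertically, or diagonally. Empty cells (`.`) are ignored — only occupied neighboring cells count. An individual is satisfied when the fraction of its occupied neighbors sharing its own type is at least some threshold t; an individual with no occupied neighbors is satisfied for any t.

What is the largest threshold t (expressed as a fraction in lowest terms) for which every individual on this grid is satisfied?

1/3

Row 0: (0,0)B 1/2 · (0,1)A 1/3
Row 1: (1,1)B 2/4 · (1,2)A 1/2 · (1,4)B 1/1
Row 2: (2,0)B 2/3 · (2,4)B 1/3
Row 3: (3,0)A 1/3 · (3,1)B 3/5 · (3,2)B 3/4 · (3,3)A 2/6 · (3,4)A 2/4
Row 4: (4,0)A 2/3 · (4,2)B 5/6 · (4,3)B 5/8 · (4,4)A 2/5
Row 5: (5,0)A 1/1 · (5,2)B 3/3 · (5,3)B 4/5 · (5,4)B 2/3
The smallest same-type fraction is 1/3 at (0,1), which reduces to 1/3. Any threshold above that leaves this individual unsatisfied.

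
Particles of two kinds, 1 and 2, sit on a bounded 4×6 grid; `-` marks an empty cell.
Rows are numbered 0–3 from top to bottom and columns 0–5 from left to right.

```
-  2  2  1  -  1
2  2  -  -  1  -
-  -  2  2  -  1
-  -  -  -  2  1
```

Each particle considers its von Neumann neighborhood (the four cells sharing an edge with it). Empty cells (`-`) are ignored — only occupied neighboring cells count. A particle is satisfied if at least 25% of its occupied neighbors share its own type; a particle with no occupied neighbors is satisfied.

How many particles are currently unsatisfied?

Row 0: (0,1)2 2/2 satisfied · (0,2)2 1/2 satisfied · (0,3)1 0/1 not · (0,5)1 0/0 satisfied
Row 1: (1,0)2 1/1 satisfied · (1,1)2 2/2 satisfied · (1,4)1 0/0 satisfied
Row 2: (2,2)2 1/1 satisfied · (2,3)2 1/1 satisfied · (2,5)1 1/1 satisfied
Row 3: (3,4)2 0/1 not · (3,5)1 1/2 satisfied
Unsatisfied: (0,3), (3,4) — 2 in total.

2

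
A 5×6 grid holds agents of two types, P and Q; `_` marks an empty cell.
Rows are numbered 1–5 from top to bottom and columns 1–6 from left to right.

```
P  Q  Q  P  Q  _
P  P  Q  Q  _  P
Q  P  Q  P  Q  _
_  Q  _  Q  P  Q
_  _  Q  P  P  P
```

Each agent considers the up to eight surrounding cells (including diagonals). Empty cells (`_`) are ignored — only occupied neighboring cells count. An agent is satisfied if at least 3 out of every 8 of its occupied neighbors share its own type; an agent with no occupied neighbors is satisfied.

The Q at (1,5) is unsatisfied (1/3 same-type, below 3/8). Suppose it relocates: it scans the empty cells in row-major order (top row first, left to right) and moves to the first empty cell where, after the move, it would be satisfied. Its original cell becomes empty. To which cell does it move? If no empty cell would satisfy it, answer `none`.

(2,5)

Vacating (1,5). Empty cells in order:
  (1,6): 0/1 same-type → still unsatisfied.
  (2,5): 2/5 same-type → satisfied — stop here.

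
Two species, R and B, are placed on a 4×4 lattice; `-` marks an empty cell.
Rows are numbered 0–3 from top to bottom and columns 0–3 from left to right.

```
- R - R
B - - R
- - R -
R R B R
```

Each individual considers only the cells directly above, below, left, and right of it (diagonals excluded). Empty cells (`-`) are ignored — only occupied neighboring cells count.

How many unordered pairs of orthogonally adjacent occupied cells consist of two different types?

Scan each occupied cell's neighbors to the right and below so each pair is counted once.
From row 0: 0 unlike of 1 pairs (running 0/1).
From row 2: 1 unlike of 1 pairs (running 1/2).
From row 3: 2 unlike of 3 pairs (running 3/5).
Total adjacent occupied pairs: 5; unlike-type pairs: 3.

3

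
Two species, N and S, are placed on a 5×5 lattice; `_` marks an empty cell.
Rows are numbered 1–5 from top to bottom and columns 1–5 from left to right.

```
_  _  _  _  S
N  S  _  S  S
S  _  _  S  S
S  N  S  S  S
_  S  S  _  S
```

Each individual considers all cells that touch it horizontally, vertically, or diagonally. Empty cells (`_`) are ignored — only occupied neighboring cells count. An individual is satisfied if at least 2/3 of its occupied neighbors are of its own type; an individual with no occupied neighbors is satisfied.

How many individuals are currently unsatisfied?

(1,5)S 2/2 ✓
(2,1)N 0/2 ✗
(2,2)S 1/2 ✗
(2,4)S 4/4 ✓
(2,5)S 4/4 ✓
(3,1)S 2/4 ✗
(3,4)S 6/6 ✓
(3,5)S 5/5 ✓
(4,1)S 2/3 ✓
(4,2)N 0/5 ✗
(4,3)S 4/5 ✓
(4,4)S 6/6 ✓
(4,5)S 4/4 ✓
(5,2)S 3/4 ✓
(5,3)S 3/4 ✓
(5,5)S 2/2 ✓
Unsatisfied: (2,1), (2,2), (3,1), (4,2) — 4 in total.

4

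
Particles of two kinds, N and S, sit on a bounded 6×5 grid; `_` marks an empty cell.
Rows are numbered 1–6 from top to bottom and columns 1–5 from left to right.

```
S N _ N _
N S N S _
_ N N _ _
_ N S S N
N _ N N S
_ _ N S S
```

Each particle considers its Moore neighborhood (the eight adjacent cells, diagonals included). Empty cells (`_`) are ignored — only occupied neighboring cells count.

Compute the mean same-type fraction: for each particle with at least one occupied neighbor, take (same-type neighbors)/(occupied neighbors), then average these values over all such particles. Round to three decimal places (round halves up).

Row 1: (1,1)S 1/3 · (1,2)N 2/4 · (1,4)N 1/2
Row 2: (2,1)N 2/4 · (2,2)S 1/6 · (2,3)N 4/6 · (2,4)S 0/3
Row 3: (3,2)N 4/6 · (3,3)N 3/7
Row 4: (4,2)N 4/5 · (4,3)S 1/6 · (4,4)S 2/6 · (4,5)N 1/3
Row 5: (5,1)N 1/1 · (5,3)N 3/6 · (5,4)N 3/8 · (5,5)S 3/5
Row 6: (6,3)N 2/3 · (6,4)S 2/5 · (6,5)S 2/3
Sum over 20 particles: 1/3 + 2/4 + 1/2 + 2/4 + 1/6 + 4/6 + 0/3 + 4/6 + 3/7 + 4/5 + 1/6 + 2/6 + 1/3 + 1/1 + 3/6 + 3/8 + 3/5 + 2/3 + 2/5 + 2/3 = 2689/280; mean = 2689/280 ÷ 20 = 2689/5600 = 0.480178… → 0.480.

0.480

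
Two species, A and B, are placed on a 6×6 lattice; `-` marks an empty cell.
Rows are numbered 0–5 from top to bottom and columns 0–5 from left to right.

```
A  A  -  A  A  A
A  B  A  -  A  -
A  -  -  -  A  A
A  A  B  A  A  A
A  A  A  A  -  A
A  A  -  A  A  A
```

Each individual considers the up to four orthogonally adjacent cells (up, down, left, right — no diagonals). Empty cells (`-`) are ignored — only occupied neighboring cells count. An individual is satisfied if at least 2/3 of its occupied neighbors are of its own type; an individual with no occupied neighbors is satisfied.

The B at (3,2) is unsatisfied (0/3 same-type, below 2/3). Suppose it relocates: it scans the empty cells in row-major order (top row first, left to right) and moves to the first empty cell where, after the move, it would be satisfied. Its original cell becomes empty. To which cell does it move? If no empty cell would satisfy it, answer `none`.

Vacating (3,2). Empty cells in order:
  (0,2): 0/3 same-type → still unsatisfied.
  (1,3): 0/3 same-type → still unsatisfied.
  (1,5): 0/3 same-type → still unsatisfied.
  (2,1): 1/3 same-type → still unsatisfied.
  (2,2): 0/1 same-type → still unsatisfied.
  (2,3): 0/2 same-type → still unsatisfied.
  (4,4): 0/4 same-type → still unsatisfied.
  (5,2): 0/3 same-type → still unsatisfied.

none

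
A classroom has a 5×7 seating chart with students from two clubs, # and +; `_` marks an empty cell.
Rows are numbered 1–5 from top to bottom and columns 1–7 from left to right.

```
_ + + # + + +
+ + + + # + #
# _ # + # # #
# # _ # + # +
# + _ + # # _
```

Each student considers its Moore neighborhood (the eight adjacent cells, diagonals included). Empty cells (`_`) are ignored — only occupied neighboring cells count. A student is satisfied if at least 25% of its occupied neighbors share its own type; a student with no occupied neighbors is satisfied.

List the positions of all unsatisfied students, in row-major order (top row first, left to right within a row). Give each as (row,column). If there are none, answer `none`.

(1,4), (4,7), (5,2)

Row 1: (1,2)+ 4/4 ok · (1,3)+ 4/5 ok · (1,4)# 1/5 unhappy · (1,5)+ 3/5 ok · (1,6)+ 3/5 ok · (1,7)+ 2/3 ok
Row 2: (2,1)+ 2/3 ok · (2,2)+ 4/6 ok · (2,3)+ 5/7 ok · (2,4)+ 4/8 ok · (2,5)# 3/8 ok · (2,6)+ 3/8 ok · (2,7)# 2/5 ok
Row 3: (3,1)# 2/4 ok · (3,3)# 2/6 ok · (3,4)+ 3/7 ok · (3,5)# 4/8 ok · (3,6)# 5/8 ok · (3,7)# 3/5 ok
Row 4: (4,1)# 3/4 ok · (4,2)# 4/5 ok · (4,4)# 3/6 ok · (4,5)+ 2/8 ok · (4,6)# 5/7 ok · (4,7)+ 0/4 unhappy
Row 5: (5,1)# 2/3 ok · (5,2)+ 0/3 unhappy · (5,4)+ 1/3 ok · (5,5)# 3/5 ok · (5,6)# 2/4 ok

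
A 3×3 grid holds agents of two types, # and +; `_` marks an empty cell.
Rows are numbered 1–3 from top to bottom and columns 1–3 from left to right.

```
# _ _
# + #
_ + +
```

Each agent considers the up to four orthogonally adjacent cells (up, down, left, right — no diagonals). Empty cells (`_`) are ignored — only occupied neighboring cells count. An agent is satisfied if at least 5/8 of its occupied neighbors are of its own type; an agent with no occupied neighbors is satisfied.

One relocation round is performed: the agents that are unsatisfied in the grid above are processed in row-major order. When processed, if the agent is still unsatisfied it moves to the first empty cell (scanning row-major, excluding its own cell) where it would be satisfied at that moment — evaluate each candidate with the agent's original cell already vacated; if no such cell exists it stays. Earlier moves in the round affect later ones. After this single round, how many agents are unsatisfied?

Initially unsatisfied (in order): (2,1), (2,2), (2,3), (3,3).
  (2,1) → (1,3).
  (2,2) → (3,1).
  (2,3) → (1,2).
  (3,3): now satisfied by earlier moves; stays.
Resulting grid:
# # #
_ _ _
+ + +
All satisfied now.

0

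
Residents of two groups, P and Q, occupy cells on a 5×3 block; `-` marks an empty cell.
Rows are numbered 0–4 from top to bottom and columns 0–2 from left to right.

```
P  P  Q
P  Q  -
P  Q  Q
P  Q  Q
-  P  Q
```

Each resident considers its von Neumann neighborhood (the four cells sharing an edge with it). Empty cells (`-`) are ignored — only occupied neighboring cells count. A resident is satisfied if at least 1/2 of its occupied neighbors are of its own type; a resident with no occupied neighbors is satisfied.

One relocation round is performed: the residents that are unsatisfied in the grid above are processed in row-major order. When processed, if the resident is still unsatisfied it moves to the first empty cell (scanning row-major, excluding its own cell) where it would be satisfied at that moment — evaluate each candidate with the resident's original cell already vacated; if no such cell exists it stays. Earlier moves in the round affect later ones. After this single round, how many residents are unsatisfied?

Initially unsatisfied (in order): (0,1), (0,2), (1,1), (4,1).
  (0,1) → (4,0).
  (0,2): now satisfied by earlier moves; stays.
  (1,1): now satisfied by earlier moves; stays.
  (4,1): no empty cell satisfies it; stays.
Resulting grid:
P - Q
P Q -
P Q Q
P Q Q
P P Q
Unsatisfied now: (4,1).

1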